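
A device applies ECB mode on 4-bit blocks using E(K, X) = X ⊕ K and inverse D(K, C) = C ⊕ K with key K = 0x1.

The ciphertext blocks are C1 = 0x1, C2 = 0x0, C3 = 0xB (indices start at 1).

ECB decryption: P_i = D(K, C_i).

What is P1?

P1: D(K, 0x1) = 0x0.

P1 = 0x0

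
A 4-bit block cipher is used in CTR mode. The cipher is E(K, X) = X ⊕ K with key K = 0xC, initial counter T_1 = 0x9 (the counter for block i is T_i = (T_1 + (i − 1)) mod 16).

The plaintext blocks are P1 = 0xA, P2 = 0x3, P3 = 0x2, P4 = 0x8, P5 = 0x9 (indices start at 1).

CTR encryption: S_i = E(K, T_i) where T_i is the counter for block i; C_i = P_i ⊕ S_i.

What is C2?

C1: T = 0x9, S = E(K, T) = 0x5; 0xA ⊕ 0x5 = 0xF.
C2: T = 0xA, S = E(K, T) = 0x6; 0x3 ⊕ 0x6 = 0x5.

C2 = 0x5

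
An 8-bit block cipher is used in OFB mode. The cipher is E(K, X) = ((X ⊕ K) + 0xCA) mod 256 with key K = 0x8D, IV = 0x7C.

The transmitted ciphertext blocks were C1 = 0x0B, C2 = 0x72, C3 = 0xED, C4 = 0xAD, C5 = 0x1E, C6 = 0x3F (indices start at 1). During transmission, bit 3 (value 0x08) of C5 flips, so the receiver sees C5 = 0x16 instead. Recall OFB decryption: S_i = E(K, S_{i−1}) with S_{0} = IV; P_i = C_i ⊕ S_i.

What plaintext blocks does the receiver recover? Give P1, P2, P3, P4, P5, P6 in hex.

Only C5 changed, to 0x16. In OFB, a change in C_i flips the same bit in P_i only; the keystream is unaffected. Decrypting the received ciphertext:
P1: S = E(K, 0x7C) = 0xBB; 0x0B ⊕ 0xBB = 0xB0.
P2: S = E(K, 0xBB) = 0x00; 0x72 ⊕ 0x00 = 0x72.
P3: S = E(K, 0x00) = 0x57; 0xED ⊕ 0x57 = 0xBA.
P4: S = E(K, 0x57) = 0xA4; 0xAD ⊕ 0xA4 = 0x09.
P5: S = E(K, 0xA4) = 0xF3; 0x16 ⊕ 0xF3 = 0xE5.
P6: S = E(K, 0xF3) = 0x48; 0x3F ⊕ 0x48 = 0x77.
Blocks that differ from the original plaintext: P5.

P1 = 0xB0, P2 = 0x72, P3 = 0xBA, P4 = 0x09, P5 = 0xE5, P6 = 0x77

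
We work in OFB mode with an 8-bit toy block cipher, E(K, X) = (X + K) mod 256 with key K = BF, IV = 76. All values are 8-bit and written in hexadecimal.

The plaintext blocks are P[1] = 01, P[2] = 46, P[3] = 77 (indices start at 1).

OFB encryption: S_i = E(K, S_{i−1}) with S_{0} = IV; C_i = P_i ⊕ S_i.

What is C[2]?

C[1]: S = E(K, 76) = 35; 01 ⊕ 35 = 34.
C[2]: S = E(K, 35) = F4; 46 ⊕ F4 = B2.

C[2] = B2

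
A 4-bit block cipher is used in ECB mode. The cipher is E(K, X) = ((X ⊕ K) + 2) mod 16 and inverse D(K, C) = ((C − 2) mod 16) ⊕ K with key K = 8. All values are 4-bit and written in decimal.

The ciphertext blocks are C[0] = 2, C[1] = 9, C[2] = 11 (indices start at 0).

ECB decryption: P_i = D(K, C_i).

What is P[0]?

P[0] = 8

P[0]: D(K, 2) = 8.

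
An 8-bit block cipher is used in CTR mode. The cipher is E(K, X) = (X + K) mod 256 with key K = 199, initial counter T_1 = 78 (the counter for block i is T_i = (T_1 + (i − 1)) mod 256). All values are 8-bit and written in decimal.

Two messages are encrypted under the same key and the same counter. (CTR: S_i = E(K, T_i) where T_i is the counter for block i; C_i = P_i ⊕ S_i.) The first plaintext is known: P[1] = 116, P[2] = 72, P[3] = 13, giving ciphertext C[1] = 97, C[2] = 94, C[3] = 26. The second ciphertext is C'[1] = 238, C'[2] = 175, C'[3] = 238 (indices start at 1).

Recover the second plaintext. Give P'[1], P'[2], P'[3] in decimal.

P'[1] = 251, P'[2] = 185, P'[3] = 249

In CTR with a reused counter, both messages share the same keystream S_i, so C_i ⊕ C'_i = P_i ⊕ P'_i and thus P'_i = P_i ⊕ C_i ⊕ C'_i.
P'[1]: 116 ⊕ 97 ⊕ 238 = 251.
P'[2]: 72 ⊕ 94 ⊕ 175 = 185.
P'[3]: 13 ⊕ 26 ⊕ 238 = 249.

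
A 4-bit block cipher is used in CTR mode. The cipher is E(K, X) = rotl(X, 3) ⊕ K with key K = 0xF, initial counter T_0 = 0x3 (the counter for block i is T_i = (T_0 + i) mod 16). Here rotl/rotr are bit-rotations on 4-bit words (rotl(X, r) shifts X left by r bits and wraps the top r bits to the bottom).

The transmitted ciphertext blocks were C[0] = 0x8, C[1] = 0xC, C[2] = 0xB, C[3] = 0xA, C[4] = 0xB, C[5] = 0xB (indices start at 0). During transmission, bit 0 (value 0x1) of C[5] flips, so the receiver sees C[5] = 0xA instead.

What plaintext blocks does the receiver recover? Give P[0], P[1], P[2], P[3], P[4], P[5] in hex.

P[0] = 0xE, P[1] = 0x1, P[2] = 0xE, P[3] = 0x6, P[4] = 0xF, P[5] = 0x1

CTR decryption: S_i = E(K, T_i) where T_i is the counter for block i; P_i = C_i ⊕ S_i.
Only C[5] changed, to 0xA. In CTR, a change in C_i flips the same bit in P_i only; the keystream is unaffected. Decrypting the received ciphertext:
P[0]: T = 0x3, S = E(K, T) = 0x6; 0x8 ⊕ 0x6 = 0xE.
P[1]: T = 0x4, S = E(K, T) = 0xD; 0xC ⊕ 0xD = 0x1.
P[2]: T = 0x5, S = E(K, T) = 0x5; 0xB ⊕ 0x5 = 0xE.
P[3]: T = 0x6, S = E(K, T) = 0xC; 0xA ⊕ 0xC = 0x6.
P[4]: T = 0x7, S = E(K, T) = 0x4; 0xB ⊕ 0x4 = 0xF.
P[5]: T = 0x8, S = E(K, T) = 0xB; 0xA ⊕ 0xB = 0x1.
Blocks that differ from the original plaintext: P[5].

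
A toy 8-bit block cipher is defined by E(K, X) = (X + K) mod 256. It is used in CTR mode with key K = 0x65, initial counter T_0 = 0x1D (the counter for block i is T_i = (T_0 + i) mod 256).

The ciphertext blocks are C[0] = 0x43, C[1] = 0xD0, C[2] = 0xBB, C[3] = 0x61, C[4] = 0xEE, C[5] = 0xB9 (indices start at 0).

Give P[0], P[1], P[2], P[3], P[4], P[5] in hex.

P[0] = 0xC1, P[1] = 0x53, P[2] = 0x3F, P[3] = 0xE4, P[4] = 0x68, P[5] = 0x3E

CTR decryption: S_i = E(K, T_i) where T_i is the counter for block i; P_i = C_i ⊕ S_i.
P[0]: T = 0x1D, S = E(K, T) = 0x82; 0x43 ⊕ 0x82 = 0xC1.
P[1]: T = 0x1E, S = E(K, T) = 0x83; 0xD0 ⊕ 0x83 = 0x53.
P[2]: T = 0x1F, S = E(K, T) = 0x84; 0xBB ⊕ 0x84 = 0x3F.
P[3]: T = 0x20, S = E(K, T) = 0x85; 0x61 ⊕ 0x85 = 0xE4.
P[4]: T = 0x21, S = E(K, T) = 0x86; 0xEE ⊕ 0x86 = 0x68.
P[5]: T = 0x22, S = E(K, T) = 0x87; 0xB9 ⊕ 0x87 = 0x3E.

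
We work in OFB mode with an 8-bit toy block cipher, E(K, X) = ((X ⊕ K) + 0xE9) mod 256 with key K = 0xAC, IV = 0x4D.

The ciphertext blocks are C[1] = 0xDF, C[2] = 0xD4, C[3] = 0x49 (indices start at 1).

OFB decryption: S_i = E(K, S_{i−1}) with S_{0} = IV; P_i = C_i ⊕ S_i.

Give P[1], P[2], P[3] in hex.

P[1]: S = E(K, 0x4D) = 0xCA; 0xDF ⊕ 0xCA = 0x15.
P[2]: S = E(K, 0xCA) = 0x4F; 0xD4 ⊕ 0x4F = 0x9B.
P[3]: S = E(K, 0x4F) = 0xCC; 0x49 ⊕ 0xCC = 0x85.

P[1] = 0x15, P[2] = 0x9B, P[3] = 0x85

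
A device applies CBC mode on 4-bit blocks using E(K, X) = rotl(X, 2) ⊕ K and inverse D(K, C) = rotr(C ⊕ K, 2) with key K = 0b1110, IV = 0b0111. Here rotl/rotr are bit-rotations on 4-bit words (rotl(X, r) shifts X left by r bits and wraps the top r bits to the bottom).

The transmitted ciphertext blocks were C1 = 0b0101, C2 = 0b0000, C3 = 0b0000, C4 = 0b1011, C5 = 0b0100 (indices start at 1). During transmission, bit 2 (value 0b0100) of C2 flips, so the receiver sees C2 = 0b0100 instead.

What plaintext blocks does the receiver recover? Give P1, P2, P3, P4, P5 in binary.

P1 = 0b1001, P2 = 0b1111, P3 = 0b1111, P4 = 0b0101, P5 = 0b0001

CBC decryption: P_i = D(K, C_i) ⊕ C_{i−1}, with C_{0} = IV.
Only C2 changed, to 0b0100. In CBC, a change in C_i garbles P_i and flips the same bit in P_{i+1}. Decrypting the received ciphertext:
P1: D(K, 0b0101) = 0b1110; 0b1110 ⊕ 0b0111 = 0b1001.
P2: D(K, 0b0100) = 0b1010; 0b1010 ⊕ 0b0101 = 0b1111.
P3: D(K, 0b0000) = 0b1011; 0b1011 ⊕ 0b0100 = 0b1111.
P4: D(K, 0b1011) = 0b0101; 0b0101 ⊕ 0b0000 = 0b0101.
P5: D(K, 0b0100) = 0b1010; 0b1010 ⊕ 0b1011 = 0b0001.
Blocks that differ from the original plaintext: P2, P3.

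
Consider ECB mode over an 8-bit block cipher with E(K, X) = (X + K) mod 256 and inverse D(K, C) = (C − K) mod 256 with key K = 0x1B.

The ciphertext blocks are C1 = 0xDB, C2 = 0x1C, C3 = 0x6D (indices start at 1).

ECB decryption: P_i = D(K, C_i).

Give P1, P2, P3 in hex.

P1: D(K, 0xDB) = 0xC0.
P2: D(K, 0x1C) = 0x01.
P3: D(K, 0x6D) = 0x52.

P1 = 0xC0, P2 = 0x01, P3 = 0x52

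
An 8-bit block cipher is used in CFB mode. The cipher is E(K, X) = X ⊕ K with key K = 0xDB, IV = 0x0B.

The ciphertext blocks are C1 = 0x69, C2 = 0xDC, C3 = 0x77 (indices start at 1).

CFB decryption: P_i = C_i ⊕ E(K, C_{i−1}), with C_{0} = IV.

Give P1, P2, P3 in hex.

P1 = 0xB9, P2 = 0x6E, P3 = 0x70

P1: E(K, 0x0B) = 0xD0; 0x69 ⊕ 0xD0 = 0xB9.
P2: E(K, 0x69) = 0xB2; 0xDC ⊕ 0xB2 = 0x6E.
P3: E(K, 0xDC) = 0x07; 0x77 ⊕ 0x07 = 0x70.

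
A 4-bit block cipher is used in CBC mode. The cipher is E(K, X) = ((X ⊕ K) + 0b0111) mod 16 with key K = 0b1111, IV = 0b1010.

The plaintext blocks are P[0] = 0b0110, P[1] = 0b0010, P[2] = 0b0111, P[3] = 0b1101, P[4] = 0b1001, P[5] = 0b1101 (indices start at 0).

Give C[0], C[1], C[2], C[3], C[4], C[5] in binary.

C[0] = 0b1010, C[1] = 0b1110, C[2] = 0b1101, C[3] = 0b0110, C[4] = 0b0111, C[5] = 0b1100

CBC encryption: C_i = E(K, P_i ⊕ C_{i−1}), with C_{−1} = IV.
C[0]: P[0] ⊕ 0b1010 = 0b1100; E(K, 0b1100) = 0b1010.
C[1]: P[1] ⊕ 0b1010 = 0b1000; E(K, 0b1000) = 0b1110.
C[2]: P[2] ⊕ 0b1110 = 0b1001; E(K, 0b1001) = 0b1101.
C[3]: P[3] ⊕ 0b1101 = 0b0000; E(K, 0b0000) = 0b0110.
C[4]: P[4] ⊕ 0b0110 = 0b1111; E(K, 0b1111) = 0b0111.
C[5]: P[5] ⊕ 0b0111 = 0b1010; E(K, 0b1010) = 0b1100.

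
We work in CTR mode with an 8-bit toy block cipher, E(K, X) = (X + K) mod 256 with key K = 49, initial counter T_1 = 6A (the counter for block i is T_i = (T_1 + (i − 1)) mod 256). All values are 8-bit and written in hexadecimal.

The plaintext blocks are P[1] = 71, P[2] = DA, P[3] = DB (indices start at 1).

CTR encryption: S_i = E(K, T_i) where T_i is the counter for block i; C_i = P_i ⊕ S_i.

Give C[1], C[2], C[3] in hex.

C[1]: T = 6A, S = E(K, T) = B3; 71 ⊕ B3 = C2.
C[2]: T = 6B, S = E(K, T) = B4; DA ⊕ B4 = 6E.
C[3]: T = 6C, S = E(K, T) = B5; DB ⊕ B5 = 6E.

C[1] = C2, C[2] = 6E, C[3] = 6E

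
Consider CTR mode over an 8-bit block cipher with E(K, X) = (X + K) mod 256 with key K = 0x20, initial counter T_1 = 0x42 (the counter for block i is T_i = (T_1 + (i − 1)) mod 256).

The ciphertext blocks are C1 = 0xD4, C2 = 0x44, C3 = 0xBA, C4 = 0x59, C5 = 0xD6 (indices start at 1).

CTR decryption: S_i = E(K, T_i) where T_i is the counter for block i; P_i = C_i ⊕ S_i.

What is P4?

P4 = 0x3C

P4: T = 0x45, S = E(K, T) = 0x65; 0x59 ⊕ 0x65 = 0x3C.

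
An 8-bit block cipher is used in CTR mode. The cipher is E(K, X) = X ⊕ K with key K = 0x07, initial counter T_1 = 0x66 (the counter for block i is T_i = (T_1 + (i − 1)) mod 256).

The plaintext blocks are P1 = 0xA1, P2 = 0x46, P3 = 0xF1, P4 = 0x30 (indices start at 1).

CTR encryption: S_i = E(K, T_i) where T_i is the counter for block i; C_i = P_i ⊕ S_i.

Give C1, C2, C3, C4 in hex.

C1 = 0xC0, C2 = 0x26, C3 = 0x9E, C4 = 0x5E

C1: T = 0x66, S = E(K, T) = 0x61; 0xA1 ⊕ 0x61 = 0xC0.
C2: T = 0x67, S = E(K, T) = 0x60; 0x46 ⊕ 0x60 = 0x26.
C3: T = 0x68, S = E(K, T) = 0x6F; 0xF1 ⊕ 0x6F = 0x9E.
C4: T = 0x69, S = E(K, T) = 0x6E; 0x30 ⊕ 0x6E = 0x5E.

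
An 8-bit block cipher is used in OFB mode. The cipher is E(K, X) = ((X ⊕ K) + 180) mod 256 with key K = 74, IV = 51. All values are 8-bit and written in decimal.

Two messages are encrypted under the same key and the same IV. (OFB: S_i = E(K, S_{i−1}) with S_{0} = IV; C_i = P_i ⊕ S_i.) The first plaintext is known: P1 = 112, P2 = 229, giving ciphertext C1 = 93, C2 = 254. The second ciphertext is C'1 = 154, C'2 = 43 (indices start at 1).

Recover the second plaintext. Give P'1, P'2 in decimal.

P'1 = 183, P'2 = 48

In OFB with a reused IV, both messages share the same keystream S_i, so C_i ⊕ C'_i = P_i ⊕ P'_i and thus P'_i = P_i ⊕ C_i ⊕ C'_i.
P'1: 112 ⊕ 93 ⊕ 154 = 183.
P'2: 229 ⊕ 254 ⊕ 43 = 48.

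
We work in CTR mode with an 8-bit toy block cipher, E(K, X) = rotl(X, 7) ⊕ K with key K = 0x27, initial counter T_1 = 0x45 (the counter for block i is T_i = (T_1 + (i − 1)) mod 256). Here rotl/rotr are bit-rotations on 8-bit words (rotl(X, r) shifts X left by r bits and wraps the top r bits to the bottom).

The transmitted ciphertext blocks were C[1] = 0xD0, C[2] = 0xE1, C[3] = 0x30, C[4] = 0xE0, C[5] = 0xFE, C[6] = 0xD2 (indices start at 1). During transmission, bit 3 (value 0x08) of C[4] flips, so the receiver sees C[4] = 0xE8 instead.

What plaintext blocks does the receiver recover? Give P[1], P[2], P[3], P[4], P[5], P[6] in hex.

P[1] = 0x55, P[2] = 0xE5, P[3] = 0xB4, P[4] = 0xEB, P[5] = 0x7D, P[6] = 0xD0

CTR decryption: S_i = E(K, T_i) where T_i is the counter for block i; P_i = C_i ⊕ S_i.
Only C[4] changed, to 0xE8. In CTR, a change in C_i flips the same bit in P_i only; the keystream is unaffected. Decrypting the received ciphertext:
P[1]: T = 0x45, S = E(K, T) = 0x85; 0xD0 ⊕ 0x85 = 0x55.
P[2]: T = 0x46, S = E(K, T) = 0x04; 0xE1 ⊕ 0x04 = 0xE5.
P[3]: T = 0x47, S = E(K, T) = 0x84; 0x30 ⊕ 0x84 = 0xB4.
P[4]: T = 0x48, S = E(K, T) = 0x03; 0xE8 ⊕ 0x03 = 0xEB.
P[5]: T = 0x49, S = E(K, T) = 0x83; 0xFE ⊕ 0x83 = 0x7D.
P[6]: T = 0x4A, S = E(K, T) = 0x02; 0xD2 ⊕ 0x02 = 0xD0.
Blocks that differ from the original plaintext: P[4].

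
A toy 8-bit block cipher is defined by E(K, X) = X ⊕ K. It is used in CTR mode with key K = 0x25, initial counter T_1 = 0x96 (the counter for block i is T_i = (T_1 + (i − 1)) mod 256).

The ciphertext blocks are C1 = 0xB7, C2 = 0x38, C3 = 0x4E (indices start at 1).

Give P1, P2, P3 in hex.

CTR decryption: S_i = E(K, T_i) where T_i is the counter for block i; P_i = C_i ⊕ S_i.
P1: T = 0x96, S = E(K, T) = 0xB3; 0xB7 ⊕ 0xB3 = 0x04.
P2: T = 0x97, S = E(K, T) = 0xB2; 0x38 ⊕ 0xB2 = 0x8A.
P3: T = 0x98, S = E(K, T) = 0xBD; 0x4E ⊕ 0xBD = 0xF3.

P1 = 0x04, P2 = 0x8A, P3 = 0xF3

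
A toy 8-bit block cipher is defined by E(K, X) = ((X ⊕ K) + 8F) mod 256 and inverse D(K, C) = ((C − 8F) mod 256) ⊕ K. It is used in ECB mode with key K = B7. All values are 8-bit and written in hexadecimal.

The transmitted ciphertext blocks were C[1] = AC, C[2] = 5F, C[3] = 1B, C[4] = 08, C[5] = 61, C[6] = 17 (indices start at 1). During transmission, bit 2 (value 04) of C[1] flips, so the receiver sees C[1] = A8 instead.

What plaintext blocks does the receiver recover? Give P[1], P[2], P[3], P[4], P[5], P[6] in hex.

P[1] = AE, P[2] = 67, P[3] = 3B, P[4] = CE, P[5] = 65, P[6] = 3F

ECB decryption: P_i = D(K, C_i).
Only C[1] changed, to A8. In ECB, a change in C_i affects only P_i. Decrypting the received ciphertext:
P[1]: D(K, A8) = AE.
P[2]: D(K, 5F) = 67.
P[3]: D(K, 1B) = 3B.
P[4]: D(K, 08) = CE.
P[5]: D(K, 61) = 65.
P[6]: D(K, 17) = 3F.
Blocks that differ from the original plaintext: P[1].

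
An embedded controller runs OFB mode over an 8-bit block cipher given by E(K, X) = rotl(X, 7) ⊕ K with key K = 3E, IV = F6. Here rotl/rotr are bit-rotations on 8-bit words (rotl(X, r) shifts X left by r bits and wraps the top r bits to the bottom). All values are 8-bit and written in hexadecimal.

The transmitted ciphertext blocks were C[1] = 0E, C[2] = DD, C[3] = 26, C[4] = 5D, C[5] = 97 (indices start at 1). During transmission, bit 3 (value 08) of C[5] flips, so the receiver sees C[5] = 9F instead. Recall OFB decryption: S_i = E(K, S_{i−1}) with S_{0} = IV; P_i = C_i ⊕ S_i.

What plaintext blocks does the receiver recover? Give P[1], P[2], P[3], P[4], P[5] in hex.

Only C[5] changed, to 9F. In OFB, a change in C_i flips the same bit in P_i only; the keystream is unaffected. Decrypting the received ciphertext:
P[1]: S = E(K, F6) = 45; 0E ⊕ 45 = 4B.
P[2]: S = E(K, 45) = 9C; DD ⊕ 9C = 41.
P[3]: S = E(K, 9C) = 70; 26 ⊕ 70 = 56.
P[4]: S = E(K, 70) = 06; 5D ⊕ 06 = 5B.
P[5]: S = E(K, 06) = 3D; 9F ⊕ 3D = A2.
Blocks that differ from the original plaintext: P[5].

P[1] = 4B, P[2] = 41, P[3] = 56, P[4] = 5B, P[5] = A2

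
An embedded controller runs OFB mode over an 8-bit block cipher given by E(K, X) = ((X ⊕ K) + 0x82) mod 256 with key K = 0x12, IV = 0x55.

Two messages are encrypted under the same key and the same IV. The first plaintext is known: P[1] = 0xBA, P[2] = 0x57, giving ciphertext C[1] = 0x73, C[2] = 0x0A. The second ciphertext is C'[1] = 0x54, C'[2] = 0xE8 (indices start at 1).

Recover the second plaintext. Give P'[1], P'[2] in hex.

In OFB with a reused IV, both messages share the same keystream S_i, so C_i ⊕ C'_i = P_i ⊕ P'_i and thus P'_i = P_i ⊕ C_i ⊕ C'_i.
P'[1]: 0xBA ⊕ 0x73 ⊕ 0x54 = 0x9D.
P'[2]: 0x57 ⊕ 0x0A ⊕ 0xE8 = 0xB5.

P'[1] = 0x9D, P'[2] = 0xB5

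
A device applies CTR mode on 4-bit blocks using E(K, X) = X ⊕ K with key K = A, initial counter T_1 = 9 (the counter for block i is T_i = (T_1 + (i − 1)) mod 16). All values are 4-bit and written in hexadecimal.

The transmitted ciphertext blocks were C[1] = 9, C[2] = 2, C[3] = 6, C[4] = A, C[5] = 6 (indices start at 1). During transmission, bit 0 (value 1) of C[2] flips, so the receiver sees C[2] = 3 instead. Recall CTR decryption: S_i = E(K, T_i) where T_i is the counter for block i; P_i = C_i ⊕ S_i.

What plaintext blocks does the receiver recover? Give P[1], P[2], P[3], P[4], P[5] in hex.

Only C[2] changed, to 3. In CTR, a change in C_i flips the same bit in P_i only; the keystream is unaffected. Decrypting the received ciphertext:
P[1]: T = 9, S = E(K, T) = 3; 9 ⊕ 3 = A.
P[2]: T = A, S = E(K, T) = 0; 3 ⊕ 0 = 3.
P[3]: T = B, S = E(K, T) = 1; 6 ⊕ 1 = 7.
P[4]: T = C, S = E(K, T) = 6; A ⊕ 6 = C.
P[5]: T = D, S = E(K, T) = 7; 6 ⊕ 7 = 1.
Blocks that differ from the original plaintext: P[2].

P[1] = A, P[2] = 3, P[3] = 7, P[4] = C, P[5] = 1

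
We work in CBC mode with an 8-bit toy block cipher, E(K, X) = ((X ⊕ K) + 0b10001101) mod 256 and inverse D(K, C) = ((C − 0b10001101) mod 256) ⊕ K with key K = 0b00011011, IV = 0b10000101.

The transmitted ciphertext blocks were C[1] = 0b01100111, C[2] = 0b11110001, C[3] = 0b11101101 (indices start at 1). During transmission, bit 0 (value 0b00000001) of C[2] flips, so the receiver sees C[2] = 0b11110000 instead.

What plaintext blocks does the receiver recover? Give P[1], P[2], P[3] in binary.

P[1] = 0b01000100, P[2] = 0b00011111, P[3] = 0b10001011

CBC decryption: P_i = D(K, C_i) ⊕ C_{i−1}, with C_{0} = IV.
Only C[2] changed, to 0b11110000. In CBC, a change in C_i garbles P_i and flips the same bit in P_{i+1}. Decrypting the received ciphertext:
P[1]: D(K, 0b01100111) = 0b11000001; 0b11000001 ⊕ 0b10000101 = 0b01000100.
P[2]: D(K, 0b11110000) = 0b01111000; 0b01111000 ⊕ 0b01100111 = 0b00011111.
P[3]: D(K, 0b11101101) = 0b01111011; 0b01111011 ⊕ 0b11110000 = 0b10001011.
Blocks that differ from the original plaintext: P[2], P[3].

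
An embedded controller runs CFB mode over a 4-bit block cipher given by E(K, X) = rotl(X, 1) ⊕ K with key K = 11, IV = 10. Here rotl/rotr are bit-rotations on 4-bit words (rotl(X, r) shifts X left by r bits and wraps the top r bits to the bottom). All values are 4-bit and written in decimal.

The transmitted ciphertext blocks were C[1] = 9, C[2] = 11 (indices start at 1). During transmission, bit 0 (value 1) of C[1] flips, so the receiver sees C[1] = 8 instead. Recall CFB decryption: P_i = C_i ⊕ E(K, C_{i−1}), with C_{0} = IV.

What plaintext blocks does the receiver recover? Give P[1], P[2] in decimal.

Only C[1] changed, to 8. In CFB, a change in C_i flips the same bit in P_i and garbles P_{i+1}. Decrypting the received ciphertext:
P[1]: E(K, 10) = 14; 8 ⊕ 14 = 6.
P[2]: E(K, 8) = 10; 11 ⊕ 10 = 1.
Blocks that differ from the original plaintext: P[1], P[2].

P[1] = 6, P[2] = 1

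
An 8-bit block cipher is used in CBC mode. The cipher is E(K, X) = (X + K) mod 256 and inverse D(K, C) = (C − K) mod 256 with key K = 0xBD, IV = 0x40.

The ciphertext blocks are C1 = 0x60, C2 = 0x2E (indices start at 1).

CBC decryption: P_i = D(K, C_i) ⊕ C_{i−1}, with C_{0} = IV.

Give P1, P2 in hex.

P1: D(K, 0x60) = 0xA3; 0xA3 ⊕ 0x40 = 0xE3.
P2: D(K, 0x2E) = 0x71; 0x71 ⊕ 0x60 = 0x11.

P1 = 0xE3, P2 = 0x11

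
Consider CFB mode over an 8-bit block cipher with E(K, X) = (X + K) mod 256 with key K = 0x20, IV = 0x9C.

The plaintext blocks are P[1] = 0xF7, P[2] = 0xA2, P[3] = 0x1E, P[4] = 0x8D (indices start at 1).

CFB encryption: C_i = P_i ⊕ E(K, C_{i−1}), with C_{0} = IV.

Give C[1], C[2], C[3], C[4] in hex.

C[1]: E(K, 0x9C) = 0xBC; 0xF7 ⊕ 0xBC = 0x4B.
C[2]: E(K, 0x4B) = 0x6B; 0xA2 ⊕ 0x6B = 0xC9.
C[3]: E(K, 0xC9) = 0xE9; 0x1E ⊕ 0xE9 = 0xF7.
C[4]: E(K, 0xF7) = 0x17; 0x8D ⊕ 0x17 = 0x9A.

C[1] = 0x4B, C[2] = 0xC9, C[3] = 0xF7, C[4] = 0x9A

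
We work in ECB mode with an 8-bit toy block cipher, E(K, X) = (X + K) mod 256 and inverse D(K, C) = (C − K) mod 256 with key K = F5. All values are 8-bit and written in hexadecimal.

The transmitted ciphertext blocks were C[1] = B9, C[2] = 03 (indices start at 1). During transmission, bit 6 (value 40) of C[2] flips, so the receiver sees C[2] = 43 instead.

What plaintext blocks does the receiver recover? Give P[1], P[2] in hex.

ECB decryption: P_i = D(K, C_i).
Only C[2] changed, to 43. In ECB, a change in C_i affects only P_i. Decrypting the received ciphertext:
P[1]: D(K, B9) = C4.
P[2]: D(K, 43) = 4E.
Blocks that differ from the original plaintext: P[2].

P[1] = C4, P[2] = 4E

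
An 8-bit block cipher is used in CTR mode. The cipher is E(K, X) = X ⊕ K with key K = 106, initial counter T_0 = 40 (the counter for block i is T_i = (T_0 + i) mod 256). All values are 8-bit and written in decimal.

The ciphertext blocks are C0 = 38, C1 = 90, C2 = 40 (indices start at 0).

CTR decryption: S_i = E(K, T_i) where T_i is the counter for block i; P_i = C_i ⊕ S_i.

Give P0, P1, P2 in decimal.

P0 = 100, P1 = 25, P2 = 104

P0: T = 40, S = E(K, T) = 66; 38 ⊕ 66 = 100.
P1: T = 41, S = E(K, T) = 67; 90 ⊕ 67 = 25.
P2: T = 42, S = E(K, T) = 64; 40 ⊕ 64 = 104.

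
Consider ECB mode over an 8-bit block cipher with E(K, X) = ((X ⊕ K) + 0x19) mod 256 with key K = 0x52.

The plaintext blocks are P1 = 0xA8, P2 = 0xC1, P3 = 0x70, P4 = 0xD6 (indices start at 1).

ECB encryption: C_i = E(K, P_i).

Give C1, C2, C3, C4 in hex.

C1: E(K, 0xA8) = 0x13.
C2: E(K, 0xC1) = 0xAC.
C3: E(K, 0x70) = 0x3B.
C4: E(K, 0xD6) = 0x9D.

C1 = 0x13, C2 = 0xAC, C3 = 0x3B, C4 = 0x9D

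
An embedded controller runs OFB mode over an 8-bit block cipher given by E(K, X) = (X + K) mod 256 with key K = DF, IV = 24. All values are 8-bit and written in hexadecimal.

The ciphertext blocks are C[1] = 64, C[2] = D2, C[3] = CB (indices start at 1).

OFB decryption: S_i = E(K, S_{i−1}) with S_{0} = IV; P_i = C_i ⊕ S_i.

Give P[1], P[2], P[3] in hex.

P[1]: S = E(K, 24) = 03; 64 ⊕ 03 = 67.
P[2]: S = E(K, 03) = E2; D2 ⊕ E2 = 30.
P[3]: S = E(K, E2) = C1; CB ⊕ C1 = 0A.

P[1] = 67, P[2] = 30, P[3] = 0A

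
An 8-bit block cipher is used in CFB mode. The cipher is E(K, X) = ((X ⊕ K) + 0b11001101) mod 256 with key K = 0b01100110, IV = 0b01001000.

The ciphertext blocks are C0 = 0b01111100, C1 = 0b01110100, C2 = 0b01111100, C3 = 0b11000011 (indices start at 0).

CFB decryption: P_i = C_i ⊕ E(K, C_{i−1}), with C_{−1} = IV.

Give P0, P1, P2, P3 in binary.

P0: E(K, 0b01001000) = 0b11111011; 0b01111100 ⊕ 0b11111011 = 0b10000111.
P1: E(K, 0b01111100) = 0b11100111; 0b01110100 ⊕ 0b11100111 = 0b10010011.
P2: E(K, 0b01110100) = 0b11011111; 0b01111100 ⊕ 0b11011111 = 0b10100011.
P3: E(K, 0b01111100) = 0b11100111; 0b11000011 ⊕ 0b11100111 = 0b00100100.

P0 = 0b10000111, P1 = 0b10010011, P2 = 0b10100011, P3 = 0b00100100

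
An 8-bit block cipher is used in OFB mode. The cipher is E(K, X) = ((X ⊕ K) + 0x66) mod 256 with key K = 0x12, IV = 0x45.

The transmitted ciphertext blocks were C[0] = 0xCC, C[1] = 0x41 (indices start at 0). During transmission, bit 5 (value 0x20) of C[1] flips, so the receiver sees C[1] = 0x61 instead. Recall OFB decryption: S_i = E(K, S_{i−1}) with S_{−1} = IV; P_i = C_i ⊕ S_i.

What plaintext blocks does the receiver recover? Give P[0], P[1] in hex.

Only C[1] changed, to 0x61. In OFB, a change in C_i flips the same bit in P_i only; the keystream is unaffected. Decrypting the received ciphertext:
P[0]: S = E(K, 0x45) = 0xBD; 0xCC ⊕ 0xBD = 0x71.
P[1]: S = E(K, 0xBD) = 0x15; 0x61 ⊕ 0x15 = 0x74.
Blocks that differ from the original plaintext: P[1].

P[0] = 0x71, P[1] = 0x74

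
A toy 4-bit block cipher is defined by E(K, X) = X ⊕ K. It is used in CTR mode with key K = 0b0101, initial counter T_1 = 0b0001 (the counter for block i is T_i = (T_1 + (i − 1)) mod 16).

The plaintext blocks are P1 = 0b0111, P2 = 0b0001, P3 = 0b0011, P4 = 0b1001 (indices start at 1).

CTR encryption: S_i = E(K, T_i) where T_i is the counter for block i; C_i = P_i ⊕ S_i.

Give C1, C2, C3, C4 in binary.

C1: T = 0b0001, S = E(K, T) = 0b0100; 0b0111 ⊕ 0b0100 = 0b0011.
C2: T = 0b0010, S = E(K, T) = 0b0111; 0b0001 ⊕ 0b0111 = 0b0110.
C3: T = 0b0011, S = E(K, T) = 0b0110; 0b0011 ⊕ 0b0110 = 0b0101.
C4: T = 0b0100, S = E(K, T) = 0b0001; 0b1001 ⊕ 0b0001 = 0b1000.

C1 = 0b0011, C2 = 0b0110, C3 = 0b0101, C4 = 0b1000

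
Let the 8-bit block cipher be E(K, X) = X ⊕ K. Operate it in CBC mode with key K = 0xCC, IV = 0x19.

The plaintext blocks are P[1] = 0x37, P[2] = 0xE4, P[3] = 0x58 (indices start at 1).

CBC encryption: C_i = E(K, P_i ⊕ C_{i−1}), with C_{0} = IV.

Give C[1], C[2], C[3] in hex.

C[1]: P[1] ⊕ 0x19 = 0x2E; E(K, 0x2E) = 0xE2.
C[2]: P[2] ⊕ 0xE2 = 0x06; E(K, 0x06) = 0xCA.
C[3]: P[3] ⊕ 0xCA = 0x92; E(K, 0x92) = 0x5E.

C[1] = 0xE2, C[2] = 0xCA, C[3] = 0x5E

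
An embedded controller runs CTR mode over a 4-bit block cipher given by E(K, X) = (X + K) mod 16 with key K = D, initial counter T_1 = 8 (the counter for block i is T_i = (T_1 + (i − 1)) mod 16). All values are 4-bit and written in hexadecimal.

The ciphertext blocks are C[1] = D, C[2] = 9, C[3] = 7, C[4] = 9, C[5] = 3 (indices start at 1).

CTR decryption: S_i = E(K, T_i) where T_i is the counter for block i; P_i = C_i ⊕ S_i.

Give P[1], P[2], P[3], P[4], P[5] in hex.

P[1] = 8, P[2] = F, P[3] = 0, P[4] = 1, P[5] = A

P[1]: T = 8, S = E(K, T) = 5; D ⊕ 5 = 8.
P[2]: T = 9, S = E(K, T) = 6; 9 ⊕ 6 = F.
P[3]: T = A, S = E(K, T) = 7; 7 ⊕ 7 = 0.
P[4]: T = B, S = E(K, T) = 8; 9 ⊕ 8 = 1.
P[5]: T = C, S = E(K, T) = 9; 3 ⊕ 9 = A.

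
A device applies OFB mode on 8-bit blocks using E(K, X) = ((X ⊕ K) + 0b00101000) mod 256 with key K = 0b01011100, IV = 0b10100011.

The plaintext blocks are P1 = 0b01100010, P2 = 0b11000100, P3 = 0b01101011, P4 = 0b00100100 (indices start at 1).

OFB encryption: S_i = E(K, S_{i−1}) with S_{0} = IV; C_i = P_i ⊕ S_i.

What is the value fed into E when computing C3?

C1: S = E(K, 0b10100011) = 0b00100111; 0b01100010 ⊕ 0b00100111 = 0b01000101.
C2: S = E(K, 0b00100111) = 0b10100011; 0b11000100 ⊕ 0b10100011 = 0b01100111.
C3: S = E(K, 0b10100011) = 0b00100111; 0b01101011 ⊕ 0b00100111 = 0b01001100.
So the input to E for block 3 is 0b10100011.

0b10100011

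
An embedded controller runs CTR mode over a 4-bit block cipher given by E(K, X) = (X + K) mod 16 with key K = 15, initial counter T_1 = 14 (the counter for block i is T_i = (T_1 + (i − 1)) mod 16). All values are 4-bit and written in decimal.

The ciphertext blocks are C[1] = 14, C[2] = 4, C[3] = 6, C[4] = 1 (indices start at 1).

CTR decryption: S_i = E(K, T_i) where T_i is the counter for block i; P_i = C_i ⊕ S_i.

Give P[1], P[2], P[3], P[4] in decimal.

P[1]: T = 14, S = E(K, T) = 13; 14 ⊕ 13 = 3.
P[2]: T = 15, S = E(K, T) = 14; 4 ⊕ 14 = 10.
P[3]: T = 0, S = E(K, T) = 15; 6 ⊕ 15 = 9.
P[4]: T = 1, S = E(K, T) = 0; 1 ⊕ 0 = 1.

P[1] = 3, P[2] = 10, P[3] = 9, P[4] = 1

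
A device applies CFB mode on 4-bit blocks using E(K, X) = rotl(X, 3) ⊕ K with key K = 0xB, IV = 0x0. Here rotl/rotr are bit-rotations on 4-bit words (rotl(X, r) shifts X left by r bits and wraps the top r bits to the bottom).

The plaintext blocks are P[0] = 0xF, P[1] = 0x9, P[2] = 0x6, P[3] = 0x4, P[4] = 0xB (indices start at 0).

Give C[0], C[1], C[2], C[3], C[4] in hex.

C[0] = 0x4, C[1] = 0x0, C[2] = 0xD, C[3] = 0x1, C[4] = 0x8

CFB encryption: C_i = P_i ⊕ E(K, C_{i−1}), with C_{−1} = IV.
C[0]: E(K, 0x0) = 0xB; 0xF ⊕ 0xB = 0x4.
C[1]: E(K, 0x4) = 0x9; 0x9 ⊕ 0x9 = 0x0.
C[2]: E(K, 0x0) = 0xB; 0x6 ⊕ 0xB = 0xD.
C[3]: E(K, 0xD) = 0x5; 0x4 ⊕ 0x5 = 0x1.
C[4]: E(K, 0x1) = 0x3; 0xB ⊕ 0x3 = 0x8.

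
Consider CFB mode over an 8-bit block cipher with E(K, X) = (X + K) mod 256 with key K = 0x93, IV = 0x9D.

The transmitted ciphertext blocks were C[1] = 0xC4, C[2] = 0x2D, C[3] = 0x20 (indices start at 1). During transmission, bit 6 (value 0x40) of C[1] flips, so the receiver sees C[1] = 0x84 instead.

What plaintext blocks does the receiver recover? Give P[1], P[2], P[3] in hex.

P[1] = 0xB4, P[2] = 0x3A, P[3] = 0xE0

CFB decryption: P_i = C_i ⊕ E(K, C_{i−1}), with C_{0} = IV.
Only C[1] changed, to 0x84. In CFB, a change in C_i flips the same bit in P_i and garbles P_{i+1}. Decrypting the received ciphertext:
P[1]: E(K, 0x9D) = 0x30; 0x84 ⊕ 0x30 = 0xB4.
P[2]: E(K, 0x84) = 0x17; 0x2D ⊕ 0x17 = 0x3A.
P[3]: E(K, 0x2D) = 0xC0; 0x20 ⊕ 0xC0 = 0xE0.
Blocks that differ from the original plaintext: P[1], P[2].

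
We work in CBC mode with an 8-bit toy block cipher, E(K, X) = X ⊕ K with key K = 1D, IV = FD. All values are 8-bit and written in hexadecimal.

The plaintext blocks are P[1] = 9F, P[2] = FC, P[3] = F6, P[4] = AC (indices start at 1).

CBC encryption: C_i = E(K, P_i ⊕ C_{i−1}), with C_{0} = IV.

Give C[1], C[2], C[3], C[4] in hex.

C[1]: P[1] ⊕ FD = 62; E(K, 62) = 7F.
C[2]: P[2] ⊕ 7F = 83; E(K, 83) = 9E.
C[3]: P[3] ⊕ 9E = 68; E(K, 68) = 75.
C[4]: P[4] ⊕ 75 = D9; E(K, D9) = C4.

C[1] = 7F, C[2] = 9E, C[3] = 75, C[4] = C4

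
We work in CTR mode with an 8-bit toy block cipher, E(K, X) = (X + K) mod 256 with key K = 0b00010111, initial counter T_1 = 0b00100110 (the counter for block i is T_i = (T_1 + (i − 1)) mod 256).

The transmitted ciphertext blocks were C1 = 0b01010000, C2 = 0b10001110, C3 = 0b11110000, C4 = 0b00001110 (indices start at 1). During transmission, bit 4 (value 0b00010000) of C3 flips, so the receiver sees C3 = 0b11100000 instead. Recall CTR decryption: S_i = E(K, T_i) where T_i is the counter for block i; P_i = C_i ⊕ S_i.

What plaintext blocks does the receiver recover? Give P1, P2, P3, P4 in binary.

P1 = 0b01101101, P2 = 0b10110000, P3 = 0b11011111, P4 = 0b01001110

Only C3 changed, to 0b11100000. In CTR, a change in C_i flips the same bit in P_i only; the keystream is unaffected. Decrypting the received ciphertext:
P1: T = 0b00100110, S = E(K, T) = 0b00111101; 0b01010000 ⊕ 0b00111101 = 0b01101101.
P2: T = 0b00100111, S = E(K, T) = 0b00111110; 0b10001110 ⊕ 0b00111110 = 0b10110000.
P3: T = 0b00101000, S = E(K, T) = 0b00111111; 0b11100000 ⊕ 0b00111111 = 0b11011111.
P4: T = 0b00101001, S = E(K, T) = 0b01000000; 0b00001110 ⊕ 0b01000000 = 0b01001110.
Blocks that differ from the original plaintext: P3.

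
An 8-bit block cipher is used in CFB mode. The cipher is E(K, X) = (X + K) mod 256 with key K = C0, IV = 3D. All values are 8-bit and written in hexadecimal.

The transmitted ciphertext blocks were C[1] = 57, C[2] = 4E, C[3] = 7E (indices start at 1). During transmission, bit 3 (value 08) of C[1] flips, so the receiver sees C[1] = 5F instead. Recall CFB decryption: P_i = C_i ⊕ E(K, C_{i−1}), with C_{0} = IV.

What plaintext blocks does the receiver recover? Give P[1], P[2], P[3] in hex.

Only C[1] changed, to 5F. In CFB, a change in C_i flips the same bit in P_i and garbles P_{i+1}. Decrypting the received ciphertext:
P[1]: E(K, 3D) = FD; 5F ⊕ FD = A2.
P[2]: E(K, 5F) = 1F; 4E ⊕ 1F = 51.
P[3]: E(K, 4E) = 0E; 7E ⊕ 0E = 70.
Blocks that differ from the original plaintext: P[1], P[2].

P[1] = A2, P[2] = 51, P[3] = 70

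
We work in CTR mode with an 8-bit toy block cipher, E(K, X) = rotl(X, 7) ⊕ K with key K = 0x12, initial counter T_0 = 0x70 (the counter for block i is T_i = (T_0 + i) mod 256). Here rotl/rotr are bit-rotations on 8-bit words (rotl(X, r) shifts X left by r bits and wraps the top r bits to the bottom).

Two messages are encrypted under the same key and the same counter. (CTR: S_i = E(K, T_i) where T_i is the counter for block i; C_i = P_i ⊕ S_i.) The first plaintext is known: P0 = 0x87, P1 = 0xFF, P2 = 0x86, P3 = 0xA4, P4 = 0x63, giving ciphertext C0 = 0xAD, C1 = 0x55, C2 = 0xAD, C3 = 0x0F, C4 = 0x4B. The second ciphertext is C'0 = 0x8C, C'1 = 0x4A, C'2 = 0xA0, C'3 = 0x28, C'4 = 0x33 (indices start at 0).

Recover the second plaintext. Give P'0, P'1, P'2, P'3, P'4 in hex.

P'0 = 0xA6, P'1 = 0xE0, P'2 = 0x8B, P'3 = 0x83, P'4 = 0x1B

In CTR with a reused counter, both messages share the same keystream S_i, so C_i ⊕ C'_i = P_i ⊕ P'_i and thus P'_i = P_i ⊕ C_i ⊕ C'_i.
P'0: 0x87 ⊕ 0xAD ⊕ 0x8C = 0xA6.
P'1: 0xFF ⊕ 0x55 ⊕ 0x4A = 0xE0.
P'2: 0x86 ⊕ 0xAD ⊕ 0xA0 = 0x8B.
P'3: 0xA4 ⊕ 0x0F ⊕ 0x28 = 0x83.
P'4: 0x63 ⊕ 0x4B ⊕ 0x33 = 0x1B.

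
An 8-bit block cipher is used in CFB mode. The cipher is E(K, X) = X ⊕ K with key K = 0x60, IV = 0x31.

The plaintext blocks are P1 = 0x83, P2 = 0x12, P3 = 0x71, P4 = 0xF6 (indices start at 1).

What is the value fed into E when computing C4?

0xB1

CFB encryption: C_i = P_i ⊕ E(K, C_{i−1}), with C_{0} = IV.
C1: E(K, 0x31) = 0x51; 0x83 ⊕ 0x51 = 0xD2.
C2: E(K, 0xD2) = 0xB2; 0x12 ⊕ 0xB2 = 0xA0.
C3: E(K, 0xA0) = 0xC0; 0x71 ⊕ 0xC0 = 0xB1.
C4: E(K, 0xB1) = 0xD1; 0xF6 ⊕ 0xD1 = 0x27.
So the input to E for block 4 is 0xB1.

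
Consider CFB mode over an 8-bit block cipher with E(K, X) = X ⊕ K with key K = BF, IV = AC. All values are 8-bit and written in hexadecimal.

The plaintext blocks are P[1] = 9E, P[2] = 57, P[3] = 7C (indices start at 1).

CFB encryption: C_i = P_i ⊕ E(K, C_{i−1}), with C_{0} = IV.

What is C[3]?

C[3] = A6

C[1]: E(K, AC) = 13; 9E ⊕ 13 = 8D.
C[2]: E(K, 8D) = 32; 57 ⊕ 32 = 65.
C[3]: E(K, 65) = DA; 7C ⊕ DA = A6.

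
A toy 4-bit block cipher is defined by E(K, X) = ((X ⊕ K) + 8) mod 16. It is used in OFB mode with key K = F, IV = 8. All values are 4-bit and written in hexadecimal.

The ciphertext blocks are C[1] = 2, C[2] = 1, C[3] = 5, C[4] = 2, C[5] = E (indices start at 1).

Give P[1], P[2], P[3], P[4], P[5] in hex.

OFB decryption: S_i = E(K, S_{i−1}) with S_{0} = IV; P_i = C_i ⊕ S_i.
P[1]: S = E(K, 8) = F; 2 ⊕ F = D.
P[2]: S = E(K, F) = 8; 1 ⊕ 8 = 9.
P[3]: S = E(K, 8) = F; 5 ⊕ F = A.
P[4]: S = E(K, F) = 8; 2 ⊕ 8 = A.
P[5]: S = E(K, 8) = F; E ⊕ F = 1.

P[1] = D, P[2] = 9, P[3] = A, P[4] = A, P[5] = 1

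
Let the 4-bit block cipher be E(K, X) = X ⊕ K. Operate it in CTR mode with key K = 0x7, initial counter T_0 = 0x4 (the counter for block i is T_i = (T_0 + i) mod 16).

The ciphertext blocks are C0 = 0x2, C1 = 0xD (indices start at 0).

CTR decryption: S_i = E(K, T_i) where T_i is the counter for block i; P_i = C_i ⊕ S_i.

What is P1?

P1: T = 0x5, S = E(K, T) = 0x2; 0xD ⊕ 0x2 = 0xF.

P1 = 0xF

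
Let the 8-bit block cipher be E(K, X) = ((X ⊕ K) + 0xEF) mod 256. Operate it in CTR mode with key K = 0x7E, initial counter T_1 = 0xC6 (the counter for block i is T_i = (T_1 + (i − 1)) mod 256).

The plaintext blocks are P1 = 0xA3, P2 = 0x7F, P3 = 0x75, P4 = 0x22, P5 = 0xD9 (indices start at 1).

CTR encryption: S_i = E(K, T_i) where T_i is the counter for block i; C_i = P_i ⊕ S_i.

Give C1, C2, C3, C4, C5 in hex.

C1 = 0x04, C2 = 0xD7, C3 = 0xD0, C4 = 0x84, C5 = 0x7A

C1: T = 0xC6, S = E(K, T) = 0xA7; 0xA3 ⊕ 0xA7 = 0x04.
C2: T = 0xC7, S = E(K, T) = 0xA8; 0x7F ⊕ 0xA8 = 0xD7.
C3: T = 0xC8, S = E(K, T) = 0xA5; 0x75 ⊕ 0xA5 = 0xD0.
C4: T = 0xC9, S = E(K, T) = 0xA6; 0x22 ⊕ 0xA6 = 0x84.
C5: T = 0xCA, S = E(K, T) = 0xA3; 0xD9 ⊕ 0xA3 = 0x7A.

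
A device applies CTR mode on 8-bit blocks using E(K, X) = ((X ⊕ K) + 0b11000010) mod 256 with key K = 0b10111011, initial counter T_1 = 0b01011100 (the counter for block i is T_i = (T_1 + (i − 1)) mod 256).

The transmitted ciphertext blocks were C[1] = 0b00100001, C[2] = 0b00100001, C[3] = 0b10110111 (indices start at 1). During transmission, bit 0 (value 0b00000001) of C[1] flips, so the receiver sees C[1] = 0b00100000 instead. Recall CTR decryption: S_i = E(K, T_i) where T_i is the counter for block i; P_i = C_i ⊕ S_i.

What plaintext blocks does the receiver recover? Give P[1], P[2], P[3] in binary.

Only C[1] changed, to 0b00100000. In CTR, a change in C_i flips the same bit in P_i only; the keystream is unaffected. Decrypting the received ciphertext:
P[1]: T = 0b01011100, S = E(K, T) = 0b10101001; 0b00100000 ⊕ 0b10101001 = 0b10001001.
P[2]: T = 0b01011101, S = E(K, T) = 0b10101000; 0b00100001 ⊕ 0b10101000 = 0b10001001.
P[3]: T = 0b01011110, S = E(K, T) = 0b10100111; 0b10110111 ⊕ 0b10100111 = 0b00010000.
Blocks that differ from the original plaintext: P[1].

P[1] = 0b10001001, P[2] = 0b10001001, P[3] = 0b00010000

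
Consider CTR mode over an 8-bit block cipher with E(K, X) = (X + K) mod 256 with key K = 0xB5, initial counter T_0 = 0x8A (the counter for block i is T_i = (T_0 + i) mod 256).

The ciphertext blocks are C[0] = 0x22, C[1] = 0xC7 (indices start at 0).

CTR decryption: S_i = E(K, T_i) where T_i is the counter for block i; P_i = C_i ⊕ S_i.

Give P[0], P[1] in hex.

P[0] = 0x1D, P[1] = 0x87

P[0]: T = 0x8A, S = E(K, T) = 0x3F; 0x22 ⊕ 0x3F = 0x1D.
P[1]: T = 0x8B, S = E(K, T) = 0x40; 0xC7 ⊕ 0x40 = 0x87.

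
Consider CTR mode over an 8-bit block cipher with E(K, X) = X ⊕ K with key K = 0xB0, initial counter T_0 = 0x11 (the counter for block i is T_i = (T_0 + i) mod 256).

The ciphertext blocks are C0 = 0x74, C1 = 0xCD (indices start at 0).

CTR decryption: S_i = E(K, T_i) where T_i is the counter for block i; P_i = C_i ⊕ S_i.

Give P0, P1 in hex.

P0: T = 0x11, S = E(K, T) = 0xA1; 0x74 ⊕ 0xA1 = 0xD5.
P1: T = 0x12, S = E(K, T) = 0xA2; 0xCD ⊕ 0xA2 = 0x6F.

P0 = 0xD5, P1 = 0x6F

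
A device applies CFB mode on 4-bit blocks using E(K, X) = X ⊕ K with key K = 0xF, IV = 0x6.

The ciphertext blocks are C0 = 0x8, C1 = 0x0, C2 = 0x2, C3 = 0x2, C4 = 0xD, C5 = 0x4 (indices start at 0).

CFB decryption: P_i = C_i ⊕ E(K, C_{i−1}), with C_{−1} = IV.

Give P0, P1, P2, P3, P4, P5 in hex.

P0 = 0x1, P1 = 0x7, P2 = 0xD, P3 = 0xF, P4 = 0x0, P5 = 0x6

P0: E(K, 0x6) = 0x9; 0x8 ⊕ 0x9 = 0x1.
P1: E(K, 0x8) = 0x7; 0x0 ⊕ 0x7 = 0x7.
P2: E(K, 0x0) = 0xF; 0x2 ⊕ 0xF = 0xD.
P3: E(K, 0x2) = 0xD; 0x2 ⊕ 0xD = 0xF.
P4: E(K, 0x2) = 0xD; 0xD ⊕ 0xD = 0x0.
P5: E(K, 0xD) = 0x2; 0x4 ⊕ 0x2 = 0x6.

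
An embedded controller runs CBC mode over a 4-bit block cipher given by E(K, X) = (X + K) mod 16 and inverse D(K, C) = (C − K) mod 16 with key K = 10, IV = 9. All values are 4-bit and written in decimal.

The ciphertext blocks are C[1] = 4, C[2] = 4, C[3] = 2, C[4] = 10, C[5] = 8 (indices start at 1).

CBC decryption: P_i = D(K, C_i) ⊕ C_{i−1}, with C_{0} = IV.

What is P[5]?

P[5] = 4

P[5]: D(K, 8) = 14; 14 ⊕ 10 = 4.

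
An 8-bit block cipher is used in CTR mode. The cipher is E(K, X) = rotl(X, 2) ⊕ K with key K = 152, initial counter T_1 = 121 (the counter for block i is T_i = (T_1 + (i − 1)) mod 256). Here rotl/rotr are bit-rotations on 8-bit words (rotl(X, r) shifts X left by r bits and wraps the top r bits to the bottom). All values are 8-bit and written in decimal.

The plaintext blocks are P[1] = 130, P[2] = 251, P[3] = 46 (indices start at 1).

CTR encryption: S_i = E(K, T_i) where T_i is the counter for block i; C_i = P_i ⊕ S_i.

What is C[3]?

C[3] = 91

C[1]: T = 121, S = E(K, T) = 125; 130 ⊕ 125 = 255.
C[2]: T = 122, S = E(K, T) = 113; 251 ⊕ 113 = 138.
C[3]: T = 123, S = E(K, T) = 117; 46 ⊕ 117 = 91.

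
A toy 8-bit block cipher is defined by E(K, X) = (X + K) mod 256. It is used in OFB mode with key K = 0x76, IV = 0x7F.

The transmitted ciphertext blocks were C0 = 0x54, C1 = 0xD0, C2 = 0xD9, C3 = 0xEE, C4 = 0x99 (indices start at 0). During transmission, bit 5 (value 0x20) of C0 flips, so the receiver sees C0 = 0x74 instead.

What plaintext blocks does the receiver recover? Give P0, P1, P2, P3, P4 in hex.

OFB decryption: S_i = E(K, S_{i−1}) with S_{−1} = IV; P_i = C_i ⊕ S_i.
Only C0 changed, to 0x74. In OFB, a change in C_i flips the same bit in P_i only; the keystream is unaffected. Decrypting the received ciphertext:
P0: S = E(K, 0x7F) = 0xF5; 0x74 ⊕ 0xF5 = 0x81.
P1: S = E(K, 0xF5) = 0x6B; 0xD0 ⊕ 0x6B = 0xBB.
P2: S = E(K, 0x6B) = 0xE1; 0xD9 ⊕ 0xE1 = 0x38.
P3: S = E(K, 0xE1) = 0x57; 0xEE ⊕ 0x57 = 0xB9.
P4: S = E(K, 0x57) = 0xCD; 0x99 ⊕ 0xCD = 0x54.
Blocks that differ from the original plaintext: P0.

P0 = 0x81, P1 = 0xBB, P2 = 0x38, P3 = 0xB9, P4 = 0x54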